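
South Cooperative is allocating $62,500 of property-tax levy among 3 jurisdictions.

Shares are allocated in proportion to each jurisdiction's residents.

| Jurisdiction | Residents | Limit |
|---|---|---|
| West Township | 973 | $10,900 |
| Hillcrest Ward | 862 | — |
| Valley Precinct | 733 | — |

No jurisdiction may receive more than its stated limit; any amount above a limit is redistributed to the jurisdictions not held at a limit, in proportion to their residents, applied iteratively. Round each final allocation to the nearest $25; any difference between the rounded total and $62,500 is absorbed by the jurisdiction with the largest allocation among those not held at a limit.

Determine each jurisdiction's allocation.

West Township: $10,900; Hillcrest Ward: $27,875; Valley Precinct: $23,725

Total residents = 2,568.
Unconstrained shares: West Township 23,680.88; Hillcrest Ward 20,979.36; Valley Precinct 17,839.76.
Cap binds for West Township ($10,900); remaining pool $51,600 reallocated over remaining residents 1,595.
Shares after redistribution: Hillcrest Ward 27,886.65 → $27,875; Valley Precinct 23,713.35 → $23,725.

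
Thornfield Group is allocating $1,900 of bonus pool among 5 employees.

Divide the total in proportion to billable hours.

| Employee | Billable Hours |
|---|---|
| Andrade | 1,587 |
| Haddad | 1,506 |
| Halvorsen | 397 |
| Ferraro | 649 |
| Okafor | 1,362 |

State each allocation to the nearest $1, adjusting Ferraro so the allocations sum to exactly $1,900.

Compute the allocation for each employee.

Andrade: $548 · Haddad: $520 · Halvorsen: $137 · Ferraro: $225 · Okafor: $470

Billable hours total: 5,501.
Raw shares: Andrade 1,587/5,501 × $1,900 = 548.14; Haddad 1,506/5,501 × $1,900 = 520.16; Halvorsen 397/5,501 × $1,900 = 137.12; Ferraro 649/5,501 × $1,900 = 224.16; Okafor 1,362/5,501 × $1,900 = 470.42.
At nearest $1: Andrade $548; Haddad $520; Halvorsen $137; Ferraro $224; Okafor $470. Sum = $1,899.
Difference $1,900 − $1,899 = +$1 applied to Ferraro: Ferraro becomes $225.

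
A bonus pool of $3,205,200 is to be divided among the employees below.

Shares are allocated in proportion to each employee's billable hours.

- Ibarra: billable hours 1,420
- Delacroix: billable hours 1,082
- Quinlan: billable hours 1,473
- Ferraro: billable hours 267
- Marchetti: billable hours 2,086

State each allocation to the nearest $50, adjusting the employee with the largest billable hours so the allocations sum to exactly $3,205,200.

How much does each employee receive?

Ibarra: $719,250 | Delacroix: $548,050 | Quinlan: $746,100 | Ferraro: $135,250 | Marchetti: $1,056,550

Sum of billable hours: 1,420 + 1,082 + 1,473 + 267 + 2,086 = 6,328.
Raw shares: Ibarra 719,245.26; Delacroix 548,044.63; Quinlan 746,090.33; Ferraro 135,238.37; Marchetti 1,056,581.42.
After rounding ($50): Ibarra $719,250; Delacroix $548,050; Quinlan $746,100; Ferraro $135,250; Marchetti $1,056,600. Sum = $3,205,250.
Difference $3,205,200 − $3,205,250 = −$50 applied to largest billable hours (Marchetti): Marchetti becomes $1,056,550.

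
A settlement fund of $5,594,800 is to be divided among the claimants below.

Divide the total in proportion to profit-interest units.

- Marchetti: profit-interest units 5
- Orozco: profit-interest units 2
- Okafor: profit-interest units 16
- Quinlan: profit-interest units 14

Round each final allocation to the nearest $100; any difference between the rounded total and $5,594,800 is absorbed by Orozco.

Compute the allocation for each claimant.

Marchetti: $756,100; Orozco: $302,300; Okafor: $2,419,400; Quinlan: $2,117,000

Combined profit-interest units = 37.
Proportional shares: Marchetti 5/37 × $5,594,800 = 756,054.05; Orozco 2/37 × $5,594,800 = 302,421.62; Okafor 16/37 × $5,594,800 = 2,419,372.97; Quinlan 14/37 × $5,594,800 = 2,116,951.35.
Rounded to nearest $100: Marchetti $756,100; Orozco $302,400; Okafor $2,419,400; Quinlan $2,117,000. Sum = $5,594,900.
Difference $5,594,800 − $5,594,900 = −$100 applied to Orozco: Orozco becomes $302,300.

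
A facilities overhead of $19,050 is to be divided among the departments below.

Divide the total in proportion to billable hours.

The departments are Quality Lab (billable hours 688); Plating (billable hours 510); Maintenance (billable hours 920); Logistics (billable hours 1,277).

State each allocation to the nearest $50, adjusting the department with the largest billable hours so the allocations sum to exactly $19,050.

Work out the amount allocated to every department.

Sum of billable hours: 3,395.
Unrounded shares: Quality Lab 688/3,395 × $19,050 = 3,860.50; Plating 510/3,395 × $19,050 = 2,861.71; Maintenance 920/3,395 × $19,050 = 5,162.30; Logistics 1,277/3,395 × $19,050 = 7,165.49.
Rounded to nearest $50: Quality Lab $3,850; Plating $2,850; Maintenance $5,150; Logistics $7,150. Sum = $19,000.
Difference $19,050 − $19,000 = +$50 applied to largest billable hours (Logistics): Logistics becomes $7,200.

Quality Lab: $3,850; Plating: $2,850; Maintenance: $5,150; Logistics: $7,200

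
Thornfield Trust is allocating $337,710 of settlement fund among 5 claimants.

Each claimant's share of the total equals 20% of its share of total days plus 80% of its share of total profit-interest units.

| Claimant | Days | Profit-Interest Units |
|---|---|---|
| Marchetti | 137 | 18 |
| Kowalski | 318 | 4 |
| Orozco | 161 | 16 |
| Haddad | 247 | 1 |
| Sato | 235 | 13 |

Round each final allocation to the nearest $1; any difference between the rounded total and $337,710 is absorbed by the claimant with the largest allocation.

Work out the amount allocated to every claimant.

Totals — days 1,098, profit-interest units 52.
Blended shares (20% days + 80% profit-interest units): Marchetti 0.3019; Kowalski 0.1195; Orozco 0.2755; Haddad 0.0604; Sato 0.2428.
Raw shares: Marchetti 101,947.06; Kowalski 40,343.498; Orozco 93,032.31; Haddad 20,389.41; Sato 81,997.71.
After rounding ($1): Marchetti $101,947; Kowalski $40,343; Orozco $93,032; Haddad $20,389; Sato $81,998. Sum = $337,709.
Difference $337,710 − $337,709 = +$1 applied to largest allocation (Marchetti): Marchetti becomes $101,948.

Marchetti: $101,948; Kowalski: $40,343; Orozco: $93,032; Haddad: $20,389; Sato: $81,998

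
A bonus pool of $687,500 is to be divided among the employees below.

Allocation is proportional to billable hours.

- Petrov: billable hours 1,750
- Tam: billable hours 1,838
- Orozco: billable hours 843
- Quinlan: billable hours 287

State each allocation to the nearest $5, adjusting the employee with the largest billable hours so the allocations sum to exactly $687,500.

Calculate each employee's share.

Petrov: $255,005 | Tam: $267,835 | Orozco: $122,840 | Quinlan: $41,820

Billable hours total: 4,718.
Pro-rata amounts: Petrov 1,750/4,718 × $687,500 = 255,007.42; Tam 1,838/4,718 × $687,500 = 267,830.65; Orozco 843/4,718 × $687,500 = 122,840.72; Quinlan 287/4,718 × $687,500 = 41,821.22.
At nearest $5: Petrov $255,005; Tam $267,830; Orozco $122,840; Quinlan $41,820. Sum = $687,495.
Difference $687,500 − $687,495 = +$5 applied to largest billable hours (Tam): Tam becomes $267,835.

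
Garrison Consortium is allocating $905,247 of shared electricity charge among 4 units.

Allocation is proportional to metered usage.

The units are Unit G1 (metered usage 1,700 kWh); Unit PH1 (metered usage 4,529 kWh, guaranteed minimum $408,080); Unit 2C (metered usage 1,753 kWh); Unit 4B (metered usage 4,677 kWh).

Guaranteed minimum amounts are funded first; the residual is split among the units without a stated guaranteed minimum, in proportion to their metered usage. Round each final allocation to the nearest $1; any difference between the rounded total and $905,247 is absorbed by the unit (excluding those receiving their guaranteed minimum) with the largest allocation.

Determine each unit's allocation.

Guaranteed amounts: Unit PH1 $408,080. Balance $497,167.
Balance split over remaining metered usage 8,130: Unit G1 103,958.66 → $103,959; Unit 2C 107,199.72 → $107,200; Unit 4B 286,008.62 → $286,009.
Rounding difference −$1 applied to Unit 4B → $286,008.

Unit G1: $103,959; Unit PH1: $408,080; Unit 2C: $107,200; Unit 4B: $286,008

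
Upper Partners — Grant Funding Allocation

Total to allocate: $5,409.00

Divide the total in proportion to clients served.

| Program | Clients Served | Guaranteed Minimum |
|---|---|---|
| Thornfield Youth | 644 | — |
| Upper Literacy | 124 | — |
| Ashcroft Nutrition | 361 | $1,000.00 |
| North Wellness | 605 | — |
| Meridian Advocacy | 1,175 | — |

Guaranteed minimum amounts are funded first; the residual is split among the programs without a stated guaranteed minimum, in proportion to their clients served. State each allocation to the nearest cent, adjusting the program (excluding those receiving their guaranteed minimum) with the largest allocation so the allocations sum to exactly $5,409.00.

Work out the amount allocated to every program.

Fund the minimums — Ashcroft Nutrition $1,000.00. Residual $4,409.00.
Residual split over remaining clients served 2,548: Thornfield Youth 1,114.3626 → $1,114.36; Upper Literacy 214.5667 → $214.57; North Wellness 1,046.8779 → $1,046.88; Meridian Advocacy 2,033.1927 → $2,033.19.

Thornfield Youth: $1,114.36 · Upper Literacy: $214.57 · Ashcroft Nutrition: $1,000.00 · North Wellness: $1,046.88 · Meridian Advocacy: $2,033.19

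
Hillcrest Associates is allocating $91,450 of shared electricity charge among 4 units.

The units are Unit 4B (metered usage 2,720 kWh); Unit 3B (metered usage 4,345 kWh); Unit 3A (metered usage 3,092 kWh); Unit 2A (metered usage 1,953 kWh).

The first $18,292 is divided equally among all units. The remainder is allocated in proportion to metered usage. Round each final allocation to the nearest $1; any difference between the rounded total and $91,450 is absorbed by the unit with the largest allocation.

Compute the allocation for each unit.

First tranche $18,292 split equally: $4,573 each.
Remainder $73,158 by metered usage (total 12,110): Unit 4B 16,431.85 → $16,432; Unit 3B 26,248.68 → $26,249; Unit 3A 18,679.15 → $18,679; Unit 2A 11,798.31 → $11,798.
Totals: Unit 4B $4,573 + $16,432 = $21,005; Unit 3B $4,573 + $26,249 = $30,822; Unit 3A $4,573 + $18,679 = $23,252; Unit 2A $4,573 + $11,798 = $16,371.

Unit 4B: $21,005 · Unit 3B: $30,822 · Unit 3A: $23,252 · Unit 2A: $16,371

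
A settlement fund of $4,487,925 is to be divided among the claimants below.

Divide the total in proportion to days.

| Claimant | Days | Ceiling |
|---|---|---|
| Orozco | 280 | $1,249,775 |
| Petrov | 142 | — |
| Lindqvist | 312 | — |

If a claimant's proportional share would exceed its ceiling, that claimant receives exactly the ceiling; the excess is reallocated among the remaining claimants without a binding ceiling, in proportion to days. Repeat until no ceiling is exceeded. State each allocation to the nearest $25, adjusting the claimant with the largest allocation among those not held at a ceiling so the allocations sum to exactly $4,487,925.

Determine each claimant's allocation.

Days total: 734.
Pro-rata shares before constraints: Orozco 1,712,014.99; Petrov 868,236.17; Lindqvist 1,907,673.84.
Cap binds for Orozco ($1,249,775); balance $3,238,150 reallocated over remaining days 454.
Shares after redistribution: Petrov 1,012,813.44 → $1,012,825; Lindqvist 2,225,336.56 → $2,225,325.

Orozco: $1,249,775; Petrov: $1,012,825; Lindqvist: $2,225,325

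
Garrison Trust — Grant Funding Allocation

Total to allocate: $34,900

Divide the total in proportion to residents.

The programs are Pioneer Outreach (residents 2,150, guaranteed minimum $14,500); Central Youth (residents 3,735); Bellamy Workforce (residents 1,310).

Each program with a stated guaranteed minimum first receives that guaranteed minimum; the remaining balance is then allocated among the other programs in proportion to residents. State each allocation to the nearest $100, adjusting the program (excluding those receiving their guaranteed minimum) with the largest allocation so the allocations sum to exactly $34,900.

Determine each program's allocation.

Guaranteed amounts: Pioneer Outreach $14,500. Balance $20,400.
Balance split over remaining residents 5,045: Central Youth 15,102.87 → $15,100; Bellamy Workforce 5,297.13 → $5,300.

Pioneer Outreach: $14,500 · Central Youth: $15,100 · Bellamy Workforce: $5,300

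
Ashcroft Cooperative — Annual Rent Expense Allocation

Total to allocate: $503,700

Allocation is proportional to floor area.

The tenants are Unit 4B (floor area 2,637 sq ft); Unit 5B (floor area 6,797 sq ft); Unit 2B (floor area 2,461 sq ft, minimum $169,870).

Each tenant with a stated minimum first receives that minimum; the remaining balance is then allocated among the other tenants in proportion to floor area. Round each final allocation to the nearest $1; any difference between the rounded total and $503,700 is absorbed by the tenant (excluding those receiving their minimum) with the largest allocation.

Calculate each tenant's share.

Guaranteed amounts: Unit 2B $169,870. Balance $333,830.
Balance split over remaining floor area 9,434: Unit 4B 93,312.46 → $93,312; Unit 5B 240,517.54 → $240,518.

Unit 4B: $93,312 · Unit 5B: $240,518 · Unit 2B: $169,870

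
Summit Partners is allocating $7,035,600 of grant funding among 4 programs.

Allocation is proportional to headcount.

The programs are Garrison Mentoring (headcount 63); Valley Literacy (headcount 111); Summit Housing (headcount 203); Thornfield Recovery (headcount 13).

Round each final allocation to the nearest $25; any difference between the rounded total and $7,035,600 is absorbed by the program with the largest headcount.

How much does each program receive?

Headcount total: 63 + 111 + 203 + 13 = 390.
Pro-rata amounts: Garrison Mentoring 1,136,520.00; Valley Literacy 2,002,440.00; Summit Housing 3,662,120.00; Thornfield Recovery 234,520.00.
After rounding ($25): Garrison Mentoring $1,136,525; Valley Literacy $2,002,450; Summit Housing $3,662,125; Thornfield Recovery $234,525. Sum = $7,035,625.
Difference $7,035,600 − $7,035,625 = −$25 applied to largest headcount (Summit Housing): Summit Housing becomes $3,662,100.

Garrison Mentoring: $1,136,525 · Valley Literacy: $2,002,450 · Summit Housing: $3,662,100 · Thornfield Recovery: $234,525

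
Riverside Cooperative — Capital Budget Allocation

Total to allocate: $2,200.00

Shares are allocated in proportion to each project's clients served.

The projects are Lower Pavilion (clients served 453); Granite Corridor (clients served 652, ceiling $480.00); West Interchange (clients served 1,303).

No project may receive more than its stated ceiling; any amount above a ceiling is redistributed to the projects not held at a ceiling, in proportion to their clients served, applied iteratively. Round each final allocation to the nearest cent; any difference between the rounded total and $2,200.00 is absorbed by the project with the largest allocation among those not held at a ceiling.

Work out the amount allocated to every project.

Lower Pavilion: $443.71; Granite Corridor: $480.00; West Interchange: $1,276.29

Combined clients served = 2,408.
Unconstrained shares: Lower Pavilion 413.8704; Granite Corridor 595.6811; West Interchange 1,190.4485.
Cap binds for Granite Corridor ($480.00); residual $1,720.00 reallocated over remaining clients served 1,756.
Redistributed shares: Lower Pavilion 443.7130 → $443.71; West Interchange 1,276.2870 → $1,276.29.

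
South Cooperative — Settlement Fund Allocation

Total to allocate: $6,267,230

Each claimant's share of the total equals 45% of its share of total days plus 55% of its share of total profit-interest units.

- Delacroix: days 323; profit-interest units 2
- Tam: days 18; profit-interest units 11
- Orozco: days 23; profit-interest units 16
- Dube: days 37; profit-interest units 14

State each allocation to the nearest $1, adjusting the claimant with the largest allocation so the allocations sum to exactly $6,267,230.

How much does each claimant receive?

Delacroix: $2,432,000; Tam: $1,008,380; Orozco: $1,444,356; Dube: $1,382,494

Days total 401; profit-interest units total 43.
Blended shares (45% days + 55% profit-interest units): Delacroix 0.3881; Tam 0.1609; Orozco 0.2305; Dube 0.2206.
Proportional shares: Delacroix 2,432,000.00; Tam 1,008,379.61; Orozco 1,444,356.08; Dube 1,382,494.31.
After rounding ($1): Delacroix $2,432,000; Tam $1,008,380; Orozco $1,444,356; Dube $1,382,494. Sum = $6,267,230.
Rounded total matches; no reconciliation needed.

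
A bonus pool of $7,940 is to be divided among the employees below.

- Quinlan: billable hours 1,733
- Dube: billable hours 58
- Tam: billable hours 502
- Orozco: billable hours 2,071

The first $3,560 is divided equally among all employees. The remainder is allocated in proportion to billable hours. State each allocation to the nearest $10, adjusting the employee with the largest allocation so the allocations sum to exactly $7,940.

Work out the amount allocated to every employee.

Quinlan: $2,630 · Dube: $950 · Tam: $1,390 · Orozco: $2,970

$3,560 shared equally gives $890 per employee.
Remainder $4,380 by billable hours (total 4,364): Quinlan 1,739.35 → $1,740; Dube 58.21 → $60; Tam 503.84 → $500; Orozco 2,078.59 → $2,080.
Totals: Quinlan $890 + $1,740 = $2,630; Dube $890 + $60 = $950; Tam $890 + $500 = $1,390; Orozco $890 + $2,080 = $2,970.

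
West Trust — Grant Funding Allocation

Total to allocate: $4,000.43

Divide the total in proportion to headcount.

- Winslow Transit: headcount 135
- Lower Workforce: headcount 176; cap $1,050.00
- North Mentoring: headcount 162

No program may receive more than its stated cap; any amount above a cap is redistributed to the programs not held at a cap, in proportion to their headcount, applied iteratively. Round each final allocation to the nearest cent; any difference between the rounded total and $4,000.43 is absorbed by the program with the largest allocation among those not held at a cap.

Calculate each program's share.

Winslow Transit: $1,341.10; Lower Workforce: $1,050.00; North Mentoring: $1,609.33

Sum of headcount: 473.
Pro-rata shares before constraints: Winslow Transit 1,141.7718; Lower Workforce 1,488.5321; North Mentoring 1,370.1261.
Cap binds for Lower Workforce ($1,050.00); balance $2,950.43 reallocated over remaining headcount 297.
Remaining shares: Winslow Transit 1,341.1045 → $1,341.10; North Mentoring 1,609.3255 → $1,609.33.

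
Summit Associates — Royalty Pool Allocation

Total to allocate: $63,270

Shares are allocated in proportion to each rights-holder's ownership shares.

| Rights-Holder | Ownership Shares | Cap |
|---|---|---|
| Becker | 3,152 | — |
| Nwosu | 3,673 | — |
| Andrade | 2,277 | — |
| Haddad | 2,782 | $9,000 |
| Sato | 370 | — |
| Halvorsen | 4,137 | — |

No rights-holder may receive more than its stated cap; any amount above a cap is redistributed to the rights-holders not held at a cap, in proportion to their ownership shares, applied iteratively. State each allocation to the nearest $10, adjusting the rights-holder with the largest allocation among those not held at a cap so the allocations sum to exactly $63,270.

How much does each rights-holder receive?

Becker: $12,570 | Nwosu: $14,650 | Andrade: $9,080 | Haddad: $9,000 | Sato: $1,480 | Halvorsen: $16,490

Sum of ownership shares: 16,391.
Proportional shares (ignoring caps): Becker 12,166.86; Nwosu 14,177.95; Andrade 8,789.32; Haddad 10,738.65; Sato 1,428.22; Halvorsen 15,969.01.
Cap binds for Haddad ($9,000); balance $54,270 reallocated over remaining ownership shares 13,609.
Redistributed shares: Becker 12,569.55 → $12,570; Nwosu 14,647.20 → $14,650; Andrade 9,080.23 → $9,080; Sato 1,475.49 → $1,480; Halvorsen 16,497.54 → $16,500.
Rounding difference −$10 applied to Halvorsen → $16,490.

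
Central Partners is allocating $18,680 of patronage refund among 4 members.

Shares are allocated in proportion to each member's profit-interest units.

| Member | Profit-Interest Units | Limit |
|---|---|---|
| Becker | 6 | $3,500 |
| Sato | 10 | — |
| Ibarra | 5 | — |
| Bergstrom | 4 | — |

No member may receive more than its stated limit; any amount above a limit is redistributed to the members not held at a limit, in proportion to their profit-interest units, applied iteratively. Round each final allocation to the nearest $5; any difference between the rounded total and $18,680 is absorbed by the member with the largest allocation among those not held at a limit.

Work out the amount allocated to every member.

Becker: $3,500 · Sato: $7,990 · Ibarra: $3,995 · Bergstrom: $3,195

Combined profit-interest units = 25.
Proportional shares (ignoring caps): Becker 4,483.20; Sato 7,472.00; Ibarra 3,736.00; Bergstrom 2,988.80.
Capped: Becker ($3,500); remaining pool $15,180 reallocated over remaining profit-interest units 19.
Remaining shares: Sato 7,989.47 → $7,990; Ibarra 3,994.74 → $3,995; Bergstrom 3,195.79 → $3,195.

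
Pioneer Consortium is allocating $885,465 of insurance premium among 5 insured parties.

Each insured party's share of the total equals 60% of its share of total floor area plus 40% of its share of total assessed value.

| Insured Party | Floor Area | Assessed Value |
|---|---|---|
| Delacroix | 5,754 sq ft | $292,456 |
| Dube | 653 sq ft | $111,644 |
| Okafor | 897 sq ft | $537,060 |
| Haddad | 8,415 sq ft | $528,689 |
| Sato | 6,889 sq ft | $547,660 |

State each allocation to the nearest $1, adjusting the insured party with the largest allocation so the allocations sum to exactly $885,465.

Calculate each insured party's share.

Delacroix: $186,559 | Dube: $34,945 | Okafor: $115,363 | Haddad: $290,564 | Sato: $258,034

Floor area total 22,608; assessed value total 2,017,509.
Combined weights (60% floor area + 40% assessed value): Delacroix 0.2107; Dube 0.0395; Okafor 0.1303; Haddad 0.3281; Sato 0.2914.
Proportional shares: Delacroix 186,559.14; Dube 34,945.02; Okafor 115,363.30; Haddad 290,563.73; Sato 258,033.81.
After rounding ($1): Delacroix $186,559; Dube $34,945; Okafor $115,363; Haddad $290,564; Sato $258,034. Sum = $885,465.
No rounding difference to absorb.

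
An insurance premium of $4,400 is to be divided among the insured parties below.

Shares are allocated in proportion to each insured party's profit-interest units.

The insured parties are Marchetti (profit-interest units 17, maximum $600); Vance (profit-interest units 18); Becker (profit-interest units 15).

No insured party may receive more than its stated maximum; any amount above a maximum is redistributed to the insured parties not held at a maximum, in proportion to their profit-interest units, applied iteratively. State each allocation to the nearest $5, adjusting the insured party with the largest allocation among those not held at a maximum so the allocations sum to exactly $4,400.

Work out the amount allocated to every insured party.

Total profit-interest units = 50.
Unconstrained shares: Marchetti 1,496.00; Vance 1,584.00; Becker 1,320.00.
Cap binds for Marchetti ($600); residual $3,800 reallocated over remaining profit-interest units 33.
Redistributed shares: Vance 2,072.73 → $2,075; Becker 1,727.27 → $1,725.

Marchetti: $600; Vance: $2,075; Becker: $1,725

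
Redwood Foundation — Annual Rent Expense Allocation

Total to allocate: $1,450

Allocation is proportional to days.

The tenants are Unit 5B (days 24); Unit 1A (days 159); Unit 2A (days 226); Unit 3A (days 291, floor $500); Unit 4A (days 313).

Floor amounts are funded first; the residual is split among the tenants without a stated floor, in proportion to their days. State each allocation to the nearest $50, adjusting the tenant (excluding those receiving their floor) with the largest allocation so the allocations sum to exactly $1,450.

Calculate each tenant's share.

Unit 5B: $50 · Unit 1A: $200 · Unit 2A: $300 · Unit 3A: $500 · Unit 4A: $400

Minimums first: Unit 3A $500. Balance $950.
Balance split over remaining days 722: Unit 5B 31.58 → $50; Unit 1A 209.21 → $200; Unit 2A 297.37 → $300; Unit 4A 411.84 → $400.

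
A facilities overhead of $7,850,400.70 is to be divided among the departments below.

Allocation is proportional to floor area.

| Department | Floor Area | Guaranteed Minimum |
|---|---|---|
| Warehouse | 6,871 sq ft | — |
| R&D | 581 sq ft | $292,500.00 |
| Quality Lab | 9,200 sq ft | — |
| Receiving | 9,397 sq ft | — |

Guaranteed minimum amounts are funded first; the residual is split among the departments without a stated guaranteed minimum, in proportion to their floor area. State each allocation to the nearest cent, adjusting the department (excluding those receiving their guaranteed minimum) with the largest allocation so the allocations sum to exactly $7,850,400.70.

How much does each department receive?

Minimums first: R&D $292,500.00. Residual $7,557,900.70.
Residual split over remaining floor area 25,468: Warehouse 2,039,042.5518 → $2,039,042.55; Quality Lab 2,730,198.1483 → $2,730,198.15; Receiving 2,788,659.9999 → $2,788,660.00.

Warehouse: $2,039,042.55 | R&D: $292,500.00 | Quality Lab: $2,730,198.15 | Receiving: $2,788,660.00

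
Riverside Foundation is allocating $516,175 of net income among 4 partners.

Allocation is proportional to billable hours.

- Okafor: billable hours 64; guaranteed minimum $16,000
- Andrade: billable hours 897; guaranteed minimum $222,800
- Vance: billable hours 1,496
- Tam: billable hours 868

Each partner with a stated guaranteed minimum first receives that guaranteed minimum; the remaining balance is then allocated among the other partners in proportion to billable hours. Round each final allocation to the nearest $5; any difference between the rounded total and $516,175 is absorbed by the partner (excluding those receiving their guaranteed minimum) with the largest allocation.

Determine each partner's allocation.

Guaranteed amounts: Okafor $16,000; Andrade $222,800. Balance $277,375.
Balance split over remaining billable hours 2,364: Vance 175,530.03 → $175,530; Tam 101,844.97 → $101,845.

Okafor: $16,000; Andrade: $222,800; Vance: $175,530; Tam: $101,845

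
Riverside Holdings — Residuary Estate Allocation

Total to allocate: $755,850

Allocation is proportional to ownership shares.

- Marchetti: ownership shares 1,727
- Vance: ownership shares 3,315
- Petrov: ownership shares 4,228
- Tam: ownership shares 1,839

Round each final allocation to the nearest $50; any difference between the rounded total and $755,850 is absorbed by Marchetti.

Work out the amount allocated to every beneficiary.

Marchetti: $117,550; Vance: $225,550; Petrov: $287,650; Tam: $125,100

Combined ownership shares = 11,109.
Proportional shares: Marchetti 1,727/11,109 × $755,850 = 117,504.09; Vance 3,315/11,109 × $755,850 = 225,550.70; Petrov 4,228/11,109 × $755,850 = 287,670.70; Tam 1,839/11,109 × $755,850 = 125,124.51.
Rounded to nearest $50: Marchetti $117,500; Vance $225,550; Petrov $287,650; Tam $125,100. Sum = $755,800.
Difference $755,850 − $755,800 = +$50 applied to Marchetti: Marchetti becomes $117,550.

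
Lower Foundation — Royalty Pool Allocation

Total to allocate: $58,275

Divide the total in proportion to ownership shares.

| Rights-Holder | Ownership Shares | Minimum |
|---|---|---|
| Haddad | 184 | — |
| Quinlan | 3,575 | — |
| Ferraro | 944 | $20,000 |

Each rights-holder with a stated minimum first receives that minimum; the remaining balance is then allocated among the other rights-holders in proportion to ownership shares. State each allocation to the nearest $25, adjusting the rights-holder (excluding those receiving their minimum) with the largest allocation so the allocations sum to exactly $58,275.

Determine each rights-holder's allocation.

Guaranteed amounts: Ferraro $20,000. Balance $38,275.
Balance split over remaining ownership shares 3,759: Haddad 1,873.53 → $1,875; Quinlan 36,401.47 → $36,400.

Haddad: $1,875 | Quinlan: $36,400 | Ferraro: $20,000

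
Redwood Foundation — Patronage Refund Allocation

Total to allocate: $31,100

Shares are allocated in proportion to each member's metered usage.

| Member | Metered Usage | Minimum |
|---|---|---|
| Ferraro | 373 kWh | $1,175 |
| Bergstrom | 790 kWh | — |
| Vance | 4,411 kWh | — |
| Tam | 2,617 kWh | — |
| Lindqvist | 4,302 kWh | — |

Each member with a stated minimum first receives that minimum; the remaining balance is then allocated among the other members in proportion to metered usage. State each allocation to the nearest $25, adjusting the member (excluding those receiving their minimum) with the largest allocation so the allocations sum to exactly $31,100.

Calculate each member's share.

Fund the minimums — Ferraro $1,175. Balance $29,925.
Balance split over remaining metered usage 12,120: Bergstrom 1,950.56 → $1,950; Vance 10,891.02 → $10,900; Tam 6,461.53 → $6,450; Lindqvist 10,621.89 → $10,625.

Ferraro: $1,175 | Bergstrom: $1,950 | Vance: $10,900 | Tam: $6,450 | Lindqvist: $10,625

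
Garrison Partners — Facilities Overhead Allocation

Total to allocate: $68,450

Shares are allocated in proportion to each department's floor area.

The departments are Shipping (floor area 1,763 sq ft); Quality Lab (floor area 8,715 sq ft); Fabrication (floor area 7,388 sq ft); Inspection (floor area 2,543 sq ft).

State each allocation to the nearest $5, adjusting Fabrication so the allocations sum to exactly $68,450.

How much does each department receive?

Combined floor area = 20,409.
Unrounded shares: Shipping 1,763/20,409 × $68,450 = 5,912.95; Quality Lab 8,715/20,409 × $68,450 = 29,229.35; Fabrication 7,388/20,409 × $68,450 = 24,778.71; Inspection 2,543/20,409 × $68,450 = 8,529.00.
Rounded to nearest $5: Shipping $5,915; Quality Lab $29,230; Fabrication $24,780; Inspection $8,530. Sum = $68,455.
Difference $68,450 − $68,455 = −$5 applied to Fabrication: Fabrication becomes $24,775.

Shipping: $5,915 · Quality Lab: $29,230 · Fabrication: $24,775 · Inspection: $8,530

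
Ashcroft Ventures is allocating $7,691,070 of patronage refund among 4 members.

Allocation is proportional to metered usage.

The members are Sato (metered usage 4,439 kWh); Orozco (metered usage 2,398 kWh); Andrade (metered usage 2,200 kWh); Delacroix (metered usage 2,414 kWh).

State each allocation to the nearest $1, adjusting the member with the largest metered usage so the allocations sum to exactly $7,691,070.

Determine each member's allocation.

Sato: $2,981,457 · Orozco: $1,610,618 · Andrade: $1,477,631 · Delacroix: $1,621,364

Total metered usage = 4,439 + 2,398 + 2,200 + 2,414 = 11,451.
Pro-rata amounts: Sato 2,981,456.62; Orozco 1,610,617.93; Andrade 1,477,631.12; Delacroix 1,621,364.33.
At nearest $1: Sato $2,981,457; Orozco $1,610,618; Andrade $1,477,631; Delacroix $1,621,364. Sum = $7,691,070.
Sum already equals the total — no adjustment.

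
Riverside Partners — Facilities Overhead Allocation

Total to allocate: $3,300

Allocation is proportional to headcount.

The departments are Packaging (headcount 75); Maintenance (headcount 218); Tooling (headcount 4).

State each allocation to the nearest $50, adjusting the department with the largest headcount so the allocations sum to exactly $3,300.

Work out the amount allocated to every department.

Combined headcount = 75 + 218 + 4 = 297.
Unrounded shares: Packaging 833.33; Maintenance 2,422.22; Tooling 44.44.
Rounded to nearest $50: Packaging $850; Maintenance $2,400; Tooling $50. Sum = $3,300.
No rounding difference to absorb.

Packaging: $850 · Maintenance: $2,400 · Tooling: $50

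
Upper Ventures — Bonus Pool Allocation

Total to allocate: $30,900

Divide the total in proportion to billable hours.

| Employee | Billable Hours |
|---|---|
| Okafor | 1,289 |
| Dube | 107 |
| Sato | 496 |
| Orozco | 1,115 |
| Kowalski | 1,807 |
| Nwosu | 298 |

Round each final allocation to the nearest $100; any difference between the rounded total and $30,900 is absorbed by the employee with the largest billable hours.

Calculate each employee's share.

Okafor: $7,800; Dube: $600; Sato: $3,000; Orozco: $6,700; Kowalski: $11,000; Nwosu: $1,800

Combined billable hours = 1,289 + 107 + 496 + 1,115 + 1,807 + 298 = 5,112.
Raw shares: Okafor 7,791.49; Dube 646.77; Sato 2,998.12; Orozco 6,739.73; Kowalski 10,922.59; Nwosu 1,801.29.
Rounded to nearest $100: Okafor $7,800; Dube $600; Sato $3,000; Orozco $6,700; Kowalski $10,900; Nwosu $1,800. Sum = $30,800.
Difference $30,900 − $30,800 = +$100 applied to largest billable hours (Kowalski): Kowalski becomes $11,000.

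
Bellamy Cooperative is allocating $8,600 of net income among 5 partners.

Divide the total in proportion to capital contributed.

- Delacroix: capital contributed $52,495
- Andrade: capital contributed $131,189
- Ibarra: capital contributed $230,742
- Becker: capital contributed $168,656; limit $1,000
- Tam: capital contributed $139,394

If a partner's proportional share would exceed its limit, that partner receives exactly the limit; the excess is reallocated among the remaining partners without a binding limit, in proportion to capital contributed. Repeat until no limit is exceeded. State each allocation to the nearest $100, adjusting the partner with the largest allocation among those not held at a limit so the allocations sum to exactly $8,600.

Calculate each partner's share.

Delacroix: $700 · Andrade: $1,800 · Ibarra: $3,200 · Becker: $1,000 · Tam: $1,900

Capital contributed total: 722,476.
Pro-rata shares before constraints: Delacroix 624.87; Andrade 1,561.61; Ibarra 2,746.64; Becker 2,007.60; Tam 1,659.28.
Capped: Becker ($1,000); balance $7,600 reallocated over remaining capital contributed 553,820.
Redistributed shares: Delacroix 720.38 → $700; Andrade 1,800.29 → $1,800; Ibarra 3,166.44 → $3,200; Tam 1,912.89 → $1,900.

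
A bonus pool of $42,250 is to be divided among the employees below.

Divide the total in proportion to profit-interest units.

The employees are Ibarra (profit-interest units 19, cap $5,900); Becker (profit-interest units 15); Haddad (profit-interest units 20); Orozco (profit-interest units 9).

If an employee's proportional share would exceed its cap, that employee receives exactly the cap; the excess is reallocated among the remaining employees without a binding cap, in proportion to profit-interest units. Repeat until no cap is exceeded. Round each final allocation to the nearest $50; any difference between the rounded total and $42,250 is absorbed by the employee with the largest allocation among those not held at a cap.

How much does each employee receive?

Sum of profit-interest units: 63.
Unconstrained shares: Ibarra 12,742.06; Becker 10,059.52; Haddad 13,412.70; Orozco 6,035.71.
Cap binds for Ibarra ($5,900); residual $36,350 reallocated over remaining profit-interest units 44.
Shares after redistribution: Becker 12,392.05 → $12,400; Haddad 16,522.73 → $16,500; Orozco 7,435.23 → $7,450.

Ibarra: $5,900; Becker: $12,400; Haddad: $16,500; Orozco: $7,450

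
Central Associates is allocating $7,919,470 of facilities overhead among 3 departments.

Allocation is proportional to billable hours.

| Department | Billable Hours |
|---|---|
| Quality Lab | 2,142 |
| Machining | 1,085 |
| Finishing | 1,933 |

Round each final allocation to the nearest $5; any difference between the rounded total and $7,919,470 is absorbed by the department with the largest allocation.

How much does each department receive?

Quality Lab: $3,287,505 · Machining: $1,665,235 · Finishing: $2,966,730

Total billable hours = 5,160.
Proportional shares: Quality Lab 2,142/5,160 × $7,919,470 = 3,287,500.92; Machining 1,085/5,160 × $7,919,470 = 1,665,237.39; Finishing 1,933/5,160 × $7,919,470 = 2,966,731.69.
After rounding ($5): Quality Lab $3,287,500; Machining $1,665,235; Finishing $2,966,730. Sum = $7,919,465.
Difference $7,919,470 − $7,919,465 = +$5 applied to largest allocation (Quality Lab): Quality Lab becomes $3,287,505.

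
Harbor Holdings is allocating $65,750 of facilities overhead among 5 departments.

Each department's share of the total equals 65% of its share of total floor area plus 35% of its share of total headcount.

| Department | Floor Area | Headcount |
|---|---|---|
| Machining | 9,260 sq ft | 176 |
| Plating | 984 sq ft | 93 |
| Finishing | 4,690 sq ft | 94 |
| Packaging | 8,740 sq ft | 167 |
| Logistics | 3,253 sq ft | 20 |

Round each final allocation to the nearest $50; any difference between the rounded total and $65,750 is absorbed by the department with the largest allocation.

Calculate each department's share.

Machining: $22,050 · Plating: $5,450 · Finishing: $11,400 · Packaging: $20,850 · Logistics: $6,000

Floor area total 26,927; headcount total 550.
Combined weights (65% floor area + 35% headcount): Machining 0.3355; Plating 0.0829; Finishing 0.1730; Packaging 0.3173; Logistics 0.0913.
Pro-rata amounts: Machining 22,061.12; Plating 5,452.97; Finishing 11,376.83; Packaging 20,859.22; Logistics 5,999.85.
Rounded to nearest $50: Machining $22,050; Plating $5,450; Finishing $11,400; Packaging $20,850; Logistics $6,000. Sum = $65,750.
Sum already equals the total — no adjustment.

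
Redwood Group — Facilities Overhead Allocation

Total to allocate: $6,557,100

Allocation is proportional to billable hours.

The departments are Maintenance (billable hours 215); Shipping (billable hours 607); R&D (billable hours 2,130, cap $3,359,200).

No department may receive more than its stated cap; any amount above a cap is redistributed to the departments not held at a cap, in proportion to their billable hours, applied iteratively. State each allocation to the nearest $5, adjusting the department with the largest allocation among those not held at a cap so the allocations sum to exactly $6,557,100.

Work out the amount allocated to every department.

Total billable hours = 2,952.
Unconstrained shares: Maintenance 477,566.57; Shipping 1,348,292.58; R&D 4,731,240.85.
Capped: R&D ($3,359,200); residual $3,197,900 reallocated over remaining billable hours 822.
Redistributed shares: Maintenance 836,433.70 → $836,435; Shipping 2,361,466.30 → $2,361,465.

Maintenance: $836,435 · Shipping: $2,361,465 · R&D: $3,359,200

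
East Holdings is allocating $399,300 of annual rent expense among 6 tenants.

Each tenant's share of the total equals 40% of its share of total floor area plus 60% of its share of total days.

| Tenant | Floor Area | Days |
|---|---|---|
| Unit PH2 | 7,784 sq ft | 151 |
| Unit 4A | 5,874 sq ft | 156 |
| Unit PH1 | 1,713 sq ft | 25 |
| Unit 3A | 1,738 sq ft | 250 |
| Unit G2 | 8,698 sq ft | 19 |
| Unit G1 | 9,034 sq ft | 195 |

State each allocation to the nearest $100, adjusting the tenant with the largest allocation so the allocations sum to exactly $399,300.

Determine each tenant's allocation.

Unit PH2: $81,100 | Unit 4A: $73,900 | Unit PH1: $15,400 | Unit 3A: $83,200 | Unit G2: $45,600 | Unit G1: $100,100

Floor area total 34,841; days total 796.
Composite weights (40% floor area + 60% days): Unit PH2 0.2032; Unit 4A 0.1850; Unit PH1 0.0385; Unit 3A 0.2084; Unit G2 0.1142; Unit G1 0.2507.
Proportional shares: Unit PH2 81,131.80; Unit 4A 73,880.77; Unit PH1 15,377.32; Unit 3A 83,212.41; Unit G2 45,592.46; Unit G1 100,105.23.
After rounding ($100): Unit PH2 $81,100; Unit 4A $73,900; Unit PH1 $15,400; Unit 3A $83,200; Unit G2 $45,600; Unit G1 $100,100. Sum = $399,300.
Rounded total matches; no reconciliation needed.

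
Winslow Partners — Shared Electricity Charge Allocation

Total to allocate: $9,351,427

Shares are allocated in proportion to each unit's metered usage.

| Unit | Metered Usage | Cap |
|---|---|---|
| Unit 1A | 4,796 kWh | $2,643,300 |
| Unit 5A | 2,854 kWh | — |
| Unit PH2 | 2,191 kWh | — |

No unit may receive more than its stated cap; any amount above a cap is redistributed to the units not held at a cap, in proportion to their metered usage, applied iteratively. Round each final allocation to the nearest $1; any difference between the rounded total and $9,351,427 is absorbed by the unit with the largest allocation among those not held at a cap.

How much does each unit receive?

Metered usage total: 9,841.
Proportional shares (ignoring caps): Unit 1A 4,557,407.16; Unit 5A 2,712,018.36; Unit PH2 2,082,001.48.
Cap binds for Unit 1A ($2,643,300); remaining pool $6,708,127 reallocated over remaining metered usage 5,045.
Redistributed shares: Unit 5A 3,794,845.28 → $3,794,845; Unit PH2 2,913,281.72 → $2,913,282.

Unit 1A: $2,643,300 | Unit 5A: $3,794,845 | Unit PH2: $2,913,282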